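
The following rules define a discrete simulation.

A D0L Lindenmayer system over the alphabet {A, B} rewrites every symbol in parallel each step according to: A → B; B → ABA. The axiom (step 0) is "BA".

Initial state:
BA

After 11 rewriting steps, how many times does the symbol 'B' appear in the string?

[0] BA
[1] ABAB
[2] BABABABA
[3] ABABABABABABABAB
[4] BABABABABABABABABABABABABABABABA
[5] ABABABABABABABABABABABABABABABABABABABABABABABABABABABABABABABAB
[6] BABABABABABABABABABABABABABABABABABABABABABABABABABABABABA…BABABABABABABABABABABABABABABABABABABABABABABABABABABABABA  (len 128)
[7] ABABABABABABABABABABABABABABABABABABABABABABABABABABABABAB…ABABABABABABABABABABABABABABABABABABABABABABABABABABABABAB  (len 256)
[8] BABABABABABABABABABABABABABABABABABABABABABABABABABABABABA…BABABABABABABABABABABABABABABABABABABABABABABABABABABABABA  (len 512)
[9] ABABABABABABABABABABABABABABABABABABABABABABABABABABABABAB…ABABABABABABABABABABABABABABABABABABABABABABABABABABABABAB  (len 1024)
[10] BABABABABABABABABABABABABABABABABABABABABABABABABABABABABA…BABABABABABABABABABABABABABABABABABABABABABABABABABABABABA  (len 2048)
[11] ABABABABABABABABABABABABABABABABABABABABABABABABABABABABAB…ABABABABABABABABABABABABABABABABABABABABABABABABABABABABAB  (len 4096)

2048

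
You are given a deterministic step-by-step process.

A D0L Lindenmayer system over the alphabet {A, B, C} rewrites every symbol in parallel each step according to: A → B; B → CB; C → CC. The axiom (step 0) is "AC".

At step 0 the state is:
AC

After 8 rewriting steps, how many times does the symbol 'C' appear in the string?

383

step 0: AC
step 1: BCC
step 2: CBCCCC
step 3: CCCBCCCCCCCC
step 4: CCCCCCCBCCCCCCCCCCCCCCCC
step 5: CCCCCCCCCCCCCCCBCCCCCCCCCCCCCCCCCCCCCCCCCCCCCCCC
step 6: CCCCCCCCCCCCCCCCCCCCCCCCCCCCCCCBCCCCCCCCCCCCCCCCCCCCCCCCCCCCCCCCCCCCCCCCCCCCCCCCCCCCCCCCCCCCCCCC
step 7: CCCCCCCCCCCCCCCCCCCCCCCCCCCCCCCCCCCCCCCCCCCCCCCCCCCCCCCCCC…CCCCCCCCCCCCCCCCCCCCCCCCCCCCCCCCCCCCCCCCCCCCCCCCCCCCCCCCCC  (len 192)
step 8: CCCCCCCCCCCCCCCCCCCCCCCCCCCCCCCCCCCCCCCCCCCCCCCCCCCCCCCCCC…CCCCCCCCCCCCCCCCCCCCCCCCCCCCCCCCCCCCCCCCCCCCCCCCCCCCCCCCCC  (len 384)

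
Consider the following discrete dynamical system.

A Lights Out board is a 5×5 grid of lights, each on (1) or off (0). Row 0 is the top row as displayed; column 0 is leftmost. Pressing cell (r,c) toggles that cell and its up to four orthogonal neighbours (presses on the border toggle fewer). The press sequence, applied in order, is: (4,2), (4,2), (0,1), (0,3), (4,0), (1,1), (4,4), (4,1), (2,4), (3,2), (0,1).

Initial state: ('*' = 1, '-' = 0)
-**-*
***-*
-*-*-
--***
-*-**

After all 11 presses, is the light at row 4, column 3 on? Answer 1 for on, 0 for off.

0

[0] -**-*
***-*
-*-*-
--***
-*-**
[1] -**-*
***-*
-*-*-
---**
--*-*
[2] -**-*
***-*
-*-*-
--***
-*-**
[3] *---*
*-*-*
-*-*-
--***
-*-**
[4] *-**-
*-***
-*-*-
--***
-*-**
[5] *-**-
*-***
-*-*-
*-***
*--**
[6] ****-
-*-**
---*-
*-***
*--**
[7] ****-
-*-**
---*-
*-**-
*----
[8] ****-
-*-**
---*-
****-
-**--
[9] ****-
-*-*-
----*
*****
-**--
[10] ****-
-*-*-
--*-*
*---*
-*---
[11] ---*-
---*-
--*-*
*---*
-*---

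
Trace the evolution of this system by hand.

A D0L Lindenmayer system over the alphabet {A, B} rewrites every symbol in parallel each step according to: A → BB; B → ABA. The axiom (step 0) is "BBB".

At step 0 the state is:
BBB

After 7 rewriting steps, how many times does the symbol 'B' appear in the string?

1323

[0] BBB
[1] ABAABAABA
[2] BBABABBBBABABBBBABABB
[3] ABAABABBABABBABAABAABAABABBABABBABAABAABAABABBABABBABAABA
[4] BBABABBBBABABBABAABABBABABBABAABABBABABBBBABABBBBABABBBBAB…BABBBBABABBBBABABBBBABABBABAABABBABABBABAABABBABABBBBABABB  (len 141)
[5] ABAABABBABABBABAABAABAABABBABABBABAABABBABABBBBABABBABAABA…ABAABABBABABBBBABABBABAABABBABABBABAABAABAABABBABABBABAABA  (len 369)
[6] BBABABBBBABABBABAABABBABABBABAABABBABABBBBABABBBBABABBBBAB…BABBBBABABBBBABABBBBABABBABAABABBABABBABAABABBABABBBBABABB  (len 933)
[7] ABAABABBABABBABAABAABAABABBABABBABAABABBABABBBBABABBABAABA…ABAABABBABABBBBABABBABAABABBABABBABAABAABAABABBABABBABAABA  (len 2409)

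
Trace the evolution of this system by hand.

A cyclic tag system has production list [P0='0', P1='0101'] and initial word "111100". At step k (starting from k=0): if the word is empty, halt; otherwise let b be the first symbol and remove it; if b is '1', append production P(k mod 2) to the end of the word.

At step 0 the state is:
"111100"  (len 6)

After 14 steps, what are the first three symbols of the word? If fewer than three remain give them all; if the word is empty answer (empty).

t=0: "111100"  (len 6)
t=1: "111000"  (len 6)
t=2: "110000101"  (len 9)
t=3: "100001010"  (len 9)
t=4: "000010100101"  (len 12)
t=5: "00010100101"  (len 11)
t=6: "0010100101"  (len 10)
t=7: "010100101"  (len 9)
t=8: "10100101"  (len 8)
t=9: "01001010"  (len 8)
t=10: "1001010"  (len 7)
t=11: "0010100"  (len 7)
t=12: "010100"  (len 6)
t=13: "10100"  (len 5)
t=14: "01000101"  (len 8)

010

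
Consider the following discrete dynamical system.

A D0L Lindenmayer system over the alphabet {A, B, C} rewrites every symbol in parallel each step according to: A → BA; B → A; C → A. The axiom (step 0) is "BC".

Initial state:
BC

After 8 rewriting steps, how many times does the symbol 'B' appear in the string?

26

k=0  BC
k=1  AA
k=2  BABA
k=3  ABAABA
k=4  BAABABAABA
k=5  ABABAABAABABAABA
k=6  BAABAABABAABABAABAABABAABA
k=7  ABABAABABAABAABABAABAABABAABABAABAABABAABA
k=8  BAABAABABAABAABABAABABAABAABABAABABAABAABABAABAABABAABABAABAABABAABA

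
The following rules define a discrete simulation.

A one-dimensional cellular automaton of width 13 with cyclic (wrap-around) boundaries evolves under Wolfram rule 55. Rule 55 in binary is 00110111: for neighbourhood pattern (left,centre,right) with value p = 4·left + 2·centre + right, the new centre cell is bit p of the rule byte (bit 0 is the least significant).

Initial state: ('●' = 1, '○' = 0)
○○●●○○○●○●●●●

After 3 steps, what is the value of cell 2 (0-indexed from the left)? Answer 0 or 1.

0

step 0: ○○●●○○○●○●●●●
step 1: ●●○○●●●●●○○○○
step 2: ○○●●○○○○○●●●●
step 3: ●●○○●●●●●○○○○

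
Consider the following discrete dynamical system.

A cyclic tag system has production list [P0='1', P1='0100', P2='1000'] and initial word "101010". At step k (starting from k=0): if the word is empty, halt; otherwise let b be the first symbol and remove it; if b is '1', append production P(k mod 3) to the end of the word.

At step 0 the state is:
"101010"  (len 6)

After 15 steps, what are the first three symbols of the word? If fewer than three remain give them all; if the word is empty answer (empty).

101

t=0: "101010"  (len 6)
t=1: "010101"  (len 6)
t=2: "10101"  (len 5)
t=3: "01011000"  (len 8)
t=4: "1011000"  (len 7)
t=5: "0110000100"  (len 10)
t=6: "110000100"  (len 9)
t=7: "100001001"  (len 9)
t=8: "000010010100"  (len 12)
t=9: "00010010100"  (len 11)
t=10: "0010010100"  (len 10)
t=11: "010010100"  (len 9)
t=12: "10010100"  (len 8)
t=13: "00101001"  (len 8)
t=14: "0101001"  (len 7)
t=15: "101001"  (len 6)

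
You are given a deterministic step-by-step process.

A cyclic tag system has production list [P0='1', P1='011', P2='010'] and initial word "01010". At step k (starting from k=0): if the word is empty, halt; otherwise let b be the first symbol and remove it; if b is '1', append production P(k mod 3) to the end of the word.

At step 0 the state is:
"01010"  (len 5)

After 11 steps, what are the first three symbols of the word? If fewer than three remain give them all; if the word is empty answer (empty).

t=0: "01010"  (len 5)
t=1: "1010"  (len 4)
t=2: "010011"  (len 6)
t=3: "10011"  (len 5)
t=4: "00111"  (len 5)
t=5: "0111"  (len 4)
t=6: "111"  (len 3)
t=7: "111"  (len 3)
t=8: "11011"  (len 5)
t=9: "1011010"  (len 7)
t=10: "0110101"  (len 7)
t=11: "110101"  (len 6)

110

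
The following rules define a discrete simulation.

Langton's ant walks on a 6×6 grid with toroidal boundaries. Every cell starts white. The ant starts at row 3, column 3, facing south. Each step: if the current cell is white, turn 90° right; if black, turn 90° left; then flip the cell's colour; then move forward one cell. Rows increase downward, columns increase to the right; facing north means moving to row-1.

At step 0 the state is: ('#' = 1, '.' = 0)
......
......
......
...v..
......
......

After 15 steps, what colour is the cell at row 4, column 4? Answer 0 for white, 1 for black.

1

gen 0: ......
......
......
...v..
......
......
gen 1: ......
......
......
..<#..
......
......
gen 2: ......
......
..^...
..##..
......
......
gen 3: ......
......
..#>..
..##..
......
......
gen 4: ......
......
..##..
..#v..
......
......
gen 5: ......
......
..##..
..#.>.
......
......
gen 6: ......
......
..##..
..#.#.
....v.
......
gen 7: ......
......
..##..
..#.#.
...<#.
......
gen 8: ......
......
..##..
..#^#.
...##.
......
gen 9: ......
......
..##..
..##>.
...##.
......
gen 10: ......
......
..##^.
..##..
...##.
......
gen 11: ......
......
..###>
..##..
...##.
......
gen 12: ......
......
..####
..##.v
...##.
......
gen 13: ......
......
..####
..##<#
...##.
......
gen 14: ......
......
..##^#
..####
...##.
......
gen 15: ......
......
..#<.#
..####
...##.
......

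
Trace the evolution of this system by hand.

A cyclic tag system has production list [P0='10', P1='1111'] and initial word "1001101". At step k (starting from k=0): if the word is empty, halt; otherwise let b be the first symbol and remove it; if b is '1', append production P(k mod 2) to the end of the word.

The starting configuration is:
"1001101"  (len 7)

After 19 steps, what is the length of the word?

28

k=0  "1001101"  (len 7)
k=1  "00110110"  (len 8)
k=2  "0110110"  (len 7)
k=3  "110110"  (len 6)
k=4  "101101111"  (len 9)
k=5  "0110111110"  (len 10)
k=6  "110111110"  (len 9)
k=7  "1011111010"  (len 10)
k=8  "0111110101111"  (len 13)
k=9  "111110101111"  (len 12)
k=10  "111101011111111"  (len 15)
k=11  "1110101111111110"  (len 16)
k=12  "1101011111111101111"  (len 19)
k=13  "10101111111110111110"  (len 20)
k=14  "01011111111101111101111"  (len 23)
k=15  "1011111111101111101111"  (len 22)
k=16  "0111111111011111011111111"  (len 25)
k=17  "111111111011111011111111"  (len 24)
k=18  "111111110111110111111111111"  (len 27)
k=19  "1111111011111011111111111110"  (len 28)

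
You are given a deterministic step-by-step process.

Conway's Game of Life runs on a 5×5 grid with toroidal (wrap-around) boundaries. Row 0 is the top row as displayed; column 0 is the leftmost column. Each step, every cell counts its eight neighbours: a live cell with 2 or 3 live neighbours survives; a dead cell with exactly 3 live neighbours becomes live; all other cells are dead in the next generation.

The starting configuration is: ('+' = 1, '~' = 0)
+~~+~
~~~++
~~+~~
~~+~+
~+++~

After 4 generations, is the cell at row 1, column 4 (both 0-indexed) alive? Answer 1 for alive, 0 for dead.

0

[0] +~~+~
~~~++
~~+~~
~~+~+
~+++~
[1] ++~~~
~~+++
~~+~+
~~~~~
++~~~
[2] ~~~+~
~~+~+
~~+~+
++~~~
++~~~
[3] +++++
~~+~+
~~+~+
~~+~+
+++~+
[4] ~~~~~
~~~~~
+++~+
~~+~+
~~~~~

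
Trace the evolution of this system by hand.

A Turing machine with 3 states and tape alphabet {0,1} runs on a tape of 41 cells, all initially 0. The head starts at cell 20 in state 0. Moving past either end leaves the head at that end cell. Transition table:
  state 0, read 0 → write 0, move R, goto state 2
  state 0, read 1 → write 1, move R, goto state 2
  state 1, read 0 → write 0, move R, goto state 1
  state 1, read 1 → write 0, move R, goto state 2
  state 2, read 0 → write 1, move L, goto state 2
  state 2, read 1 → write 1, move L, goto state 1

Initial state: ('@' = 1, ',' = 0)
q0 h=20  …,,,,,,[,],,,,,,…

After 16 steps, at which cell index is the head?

6

step 0: q0 h=20  …,,,,,,[,],,,,,,…
step 1: q2 h=21  …,,,,,,[,],,,,,,…
step 2: q2 h=20  …,,,,,,[,]@,,,,,…
step 3: q2 h=19  …,,,,,,[,]@@,,,,…
step 4: q2 h=18  …,,,,,,[,]@@@,,,…
step 5: q2 h=17  …,,,,,,[,]@@@@,,…
step 6: q2 h=16  …,,,,,,[,]@@@@@,…
step 7: q2 h=15  …,,,,,,[,]@@@@@@…
step 8: q2 h=14  …,,,,,,[,]@@@@@@…
step 9: q2 h=13  …,,,,,,[,]@@@@@@…
step 10: q2 h=12  …,,,,,,[,]@@@@@@…
step 11: q2 h=11  …,,,,,,[,]@@@@@@…
step 12: q2 h=10  …,,,,,,[,]@@@@@@…
step 13: q2 h= 9  …,,,,,,[,]@@@@@@…
step 14: q2 h= 8  …,,,,,,[,]@@@@@@…
step 15: q2 h= 7  …,,,,,,[,]@@@@@@…
step 16: q2 h= 6  |,,,,,,[,]@@@@@@…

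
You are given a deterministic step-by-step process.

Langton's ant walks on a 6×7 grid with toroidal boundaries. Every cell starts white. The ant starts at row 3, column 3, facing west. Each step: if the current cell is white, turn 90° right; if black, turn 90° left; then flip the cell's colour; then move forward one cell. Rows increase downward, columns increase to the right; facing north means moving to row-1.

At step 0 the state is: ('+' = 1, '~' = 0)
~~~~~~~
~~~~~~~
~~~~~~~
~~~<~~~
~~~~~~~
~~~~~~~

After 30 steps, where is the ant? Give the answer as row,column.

[0] ~~~~~~~
~~~~~~~
~~~~~~~
~~~<~~~
~~~~~~~
~~~~~~~
[1] ~~~~~~~
~~~~~~~
~~~^~~~
~~~+~~~
~~~~~~~
~~~~~~~
[2] ~~~~~~~
~~~~~~~
~~~+>~~
~~~+~~~
~~~~~~~
~~~~~~~
[3] ~~~~~~~
~~~~~~~
~~~++~~
~~~+v~~
~~~~~~~
~~~~~~~
[4] ~~~~~~~
~~~~~~~
~~~++~~
~~~<+~~
~~~~~~~
~~~~~~~
[5] ~~~~~~~
~~~~~~~
~~~++~~
~~~~+~~
~~~v~~~
~~~~~~~
[6] ~~~~~~~
~~~~~~~
~~~++~~
~~~~+~~
~~<+~~~
~~~~~~~
[7] ~~~~~~~
~~~~~~~
~~~++~~
~~^~+~~
~~++~~~
~~~~~~~
[8] ~~~~~~~
~~~~~~~
~~~++~~
~~+>+~~
~~++~~~
~~~~~~~
[9] ~~~~~~~
~~~~~~~
~~~++~~
~~+++~~
~~+v~~~
~~~~~~~
[10] ~~~~~~~
~~~~~~~
~~~++~~
~~+++~~
~~+~>~~
~~~~~~~
[11] ~~~~~~~
~~~~~~~
~~~++~~
~~+++~~
~~+~+~~
~~~~v~~
[12] ~~~~~~~
~~~~~~~
~~~++~~
~~+++~~
~~+~+~~
~~~<+~~
[13] ~~~~~~~
~~~~~~~
~~~++~~
~~+++~~
~~+^+~~
~~~++~~
[14] ~~~~~~~
~~~~~~~
~~~++~~
~~+++~~
~~++>~~
~~~++~~
[15] ~~~~~~~
~~~~~~~
~~~++~~
~~++^~~
~~++~~~
~~~++~~
[16] ~~~~~~~
~~~~~~~
~~~++~~
~~+<~~~
~~++~~~
~~~++~~
[17] ~~~~~~~
~~~~~~~
~~~++~~
~~+~~~~
~~+v~~~
~~~++~~
[18] ~~~~~~~
~~~~~~~
~~~++~~
~~+~~~~
~~+~>~~
~~~++~~
[19] ~~~~~~~
~~~~~~~
~~~++~~
~~+~~~~
~~+~+~~
~~~+v~~
[20] ~~~~~~~
~~~~~~~
~~~++~~
~~+~~~~
~~+~+~~
~~~+~>~
[21] ~~~~~v~
~~~~~~~
~~~++~~
~~+~~~~
~~+~+~~
~~~+~+~
[22] ~~~~<+~
~~~~~~~
~~~++~~
~~+~~~~
~~+~+~~
~~~+~+~
[23] ~~~~++~
~~~~~~~
~~~++~~
~~+~~~~
~~+~+~~
~~~+^+~
[24] ~~~~++~
~~~~~~~
~~~++~~
~~+~~~~
~~+~+~~
~~~++>~
[25] ~~~~++~
~~~~~~~
~~~++~~
~~+~~~~
~~+~+^~
~~~++~~
[26] ~~~~++~
~~~~~~~
~~~++~~
~~+~~~~
~~+~++>
~~~++~~
[27] ~~~~++~
~~~~~~~
~~~++~~
~~+~~~~
~~+~+++
~~~++~v
[28] ~~~~++~
~~~~~~~
~~~++~~
~~+~~~~
~~+~+++
~~~++<+
[29] ~~~~++~
~~~~~~~
~~~++~~
~~+~~~~
~~+~+^+
~~~++++
[30] ~~~~++~
~~~~~~~
~~~++~~
~~+~~~~
~~+~<~+
~~~++++

4,4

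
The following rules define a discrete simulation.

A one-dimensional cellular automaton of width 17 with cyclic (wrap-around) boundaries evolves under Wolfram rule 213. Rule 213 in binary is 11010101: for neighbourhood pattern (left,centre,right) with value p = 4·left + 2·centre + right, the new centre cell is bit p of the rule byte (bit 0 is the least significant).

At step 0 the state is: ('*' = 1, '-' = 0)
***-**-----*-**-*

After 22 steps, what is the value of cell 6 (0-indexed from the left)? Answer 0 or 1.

gen 0: ***-**-----*-**-*
gen 1: ***--*****-*--*--
gen 2: -***--****-**-**-
gen 3: --***--***--*--**
gen 4: *--***--***-**--*
gen 5: **--***--**--**--
gen 6: -**--***--**--**-
gen 7: --**--***--**--**
gen 8: *--**--***--**--*
gen 9: **--**--***--**--
gen 10: -**--**--***--**-
gen 11: --**--**--***--**
gen 12: *--**--**--***--*
gen 13: **--**--**--***--
gen 14: -**--**--**--***-
gen 15: --**--**--**--***
gen 16: *--**--**--**--**
gen 17: **--**--**--**--*
gen 18: ***--**--**--**--
gen 19: -***--**--**--**-
gen 20: --***--**--**--**
gen 21: *--***--**--**--*
gen 22: **--***--**--**--

1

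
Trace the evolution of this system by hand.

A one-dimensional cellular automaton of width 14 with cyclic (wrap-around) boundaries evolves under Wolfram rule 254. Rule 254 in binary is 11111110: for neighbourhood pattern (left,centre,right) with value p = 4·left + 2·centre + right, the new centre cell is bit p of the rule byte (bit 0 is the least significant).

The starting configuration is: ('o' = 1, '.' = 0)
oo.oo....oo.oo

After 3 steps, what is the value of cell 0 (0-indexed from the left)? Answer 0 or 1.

t=0: oo.oo....oo.oo
t=1: oooooo..oooooo
t=2: oooooooooooooo
t=3: oooooooooooooo

1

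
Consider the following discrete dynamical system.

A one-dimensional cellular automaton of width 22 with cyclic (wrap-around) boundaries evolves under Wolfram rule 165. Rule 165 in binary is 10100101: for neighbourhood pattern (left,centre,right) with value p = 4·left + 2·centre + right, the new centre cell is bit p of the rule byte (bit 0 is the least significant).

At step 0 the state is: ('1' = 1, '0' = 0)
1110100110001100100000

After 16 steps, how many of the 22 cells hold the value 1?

t=0: 1110100110001100100000
t=1: 0101100000100000101110
t=2: 0110001110101110110100
t=3: 0000100101110101001101
t=4: 0110100110101111000011
t=5: 1001100001110110011000
t=6: 1000001100101000000010
t=7: 1011100000111011111011
t=8: 0101001110010101110101
t=9: 1111000100011110101111
t=10: 1110010101001101110111
t=11: 1100011111000010101011
t=12: 1001001110011011111101
t=13: 0001000100000101111010
t=14: 1101010101110110110110
t=15: 0011111110101001001001
t=16: 0001111101111001001001

12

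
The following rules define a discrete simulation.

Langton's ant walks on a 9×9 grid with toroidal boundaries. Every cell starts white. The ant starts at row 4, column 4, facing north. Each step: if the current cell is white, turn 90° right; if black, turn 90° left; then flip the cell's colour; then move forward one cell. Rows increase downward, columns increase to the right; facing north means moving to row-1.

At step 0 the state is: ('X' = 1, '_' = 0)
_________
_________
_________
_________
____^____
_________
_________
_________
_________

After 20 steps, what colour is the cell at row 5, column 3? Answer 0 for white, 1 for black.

t=0: _________
_________
_________
_________
____^____
_________
_________
_________
_________
t=1: _________
_________
_________
_________
____X>___
_________
_________
_________
_________
t=2: _________
_________
_________
_________
____XX___
_____v___
_________
_________
_________
t=3: _________
_________
_________
_________
____XX___
____<X___
_________
_________
_________
t=4: _________
_________
_________
_________
____^X___
____XX___
_________
_________
_________
t=5: _________
_________
_________
_________
___<_X___
____XX___
_________
_________
_________
t=6: _________
_________
_________
___^_____
___X_X___
____XX___
_________
_________
_________
t=7: _________
_________
_________
___X>____
___X_X___
____XX___
_________
_________
_________
t=8: _________
_________
_________
___XX____
___XvX___
____XX___
_________
_________
_________
t=9: _________
_________
_________
___XX____
___<XX___
____XX___
_________
_________
_________
t=10: _________
_________
_________
___XX____
____XX___
___vXX___
_________
_________
_________
t=11: _________
_________
_________
___XX____
____XX___
__<XXX___
_________
_________
_________
t=12: _________
_________
_________
___XX____
__^_XX___
__XXXX___
_________
_________
_________
t=13: _________
_________
_________
___XX____
__X>XX___
__XXXX___
_________
_________
_________
t=14: _________
_________
_________
___XX____
__XXXX___
__XvXX___
_________
_________
_________
t=15: _________
_________
_________
___XX____
__XXXX___
__X_>X___
_________
_________
_________
t=16: _________
_________
_________
___XX____
__XX^X___
__X__X___
_________
_________
_________
t=17: _________
_________
_________
___XX____
__X<_X___
__X__X___
_________
_________
_________
t=18: _________
_________
_________
___XX____
__X__X___
__Xv_X___
_________
_________
_________
t=19: _________
_________
_________
___XX____
__X__X___
__<X_X___
_________
_________
_________
t=20: _________
_________
_________
___XX____
__X__X___
___X_X___
__v______
_________
_________

1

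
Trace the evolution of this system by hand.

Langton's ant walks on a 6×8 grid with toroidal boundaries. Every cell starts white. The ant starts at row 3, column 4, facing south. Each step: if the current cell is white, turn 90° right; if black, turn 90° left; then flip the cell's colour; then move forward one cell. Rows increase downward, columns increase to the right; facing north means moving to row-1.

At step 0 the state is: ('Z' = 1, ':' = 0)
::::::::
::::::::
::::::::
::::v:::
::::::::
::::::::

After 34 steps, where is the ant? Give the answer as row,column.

0,5

step 0: ::::::::
::::::::
::::::::
::::v:::
::::::::
::::::::
step 1: ::::::::
::::::::
::::::::
:::<Z:::
::::::::
::::::::
step 2: ::::::::
::::::::
:::^::::
:::ZZ:::
::::::::
::::::::
step 3: ::::::::
::::::::
:::Z>:::
:::ZZ:::
::::::::
::::::::
step 4: ::::::::
::::::::
:::ZZ:::
:::Zv:::
::::::::
::::::::
step 5: ::::::::
::::::::
:::ZZ:::
:::Z:>::
::::::::
::::::::
step 6: ::::::::
::::::::
:::ZZ:::
:::Z:Z::
:::::v::
::::::::
step 7: ::::::::
::::::::
:::ZZ:::
:::Z:Z::
::::<Z::
::::::::
step 8: ::::::::
::::::::
:::ZZ:::
:::Z^Z::
::::ZZ::
::::::::
step 9: ::::::::
::::::::
:::ZZ:::
:::ZZ>::
::::ZZ::
::::::::
step 10: ::::::::
::::::::
:::ZZ^::
:::ZZ:::
::::ZZ::
::::::::
step 11: ::::::::
::::::::
:::ZZZ>:
:::ZZ:::
::::ZZ::
::::::::
step 12: ::::::::
::::::::
:::ZZZZ:
:::ZZ:v:
::::ZZ::
::::::::
step 13: ::::::::
::::::::
:::ZZZZ:
:::ZZ<Z:
::::ZZ::
::::::::
step 14: ::::::::
::::::::
:::ZZ^Z:
:::ZZZZ:
::::ZZ::
::::::::
step 15: ::::::::
::::::::
:::Z<:Z:
:::ZZZZ:
::::ZZ::
::::::::
step 16: ::::::::
::::::::
:::Z::Z:
:::ZvZZ:
::::ZZ::
::::::::
step 17: ::::::::
::::::::
:::Z::Z:
:::Z:>Z:
::::ZZ::
::::::::
step 18: ::::::::
::::::::
:::Z:^Z:
:::Z::Z:
::::ZZ::
::::::::
step 19: ::::::::
::::::::
:::Z:Z>:
:::Z::Z:
::::ZZ::
::::::::
step 20: ::::::::
::::::^:
:::Z:Z::
:::Z::Z:
::::ZZ::
::::::::
step 21: ::::::::
::::::Z>
:::Z:Z::
:::Z::Z:
::::ZZ::
::::::::
step 22: ::::::::
::::::ZZ
:::Z:Z:v
:::Z::Z:
::::ZZ::
::::::::
step 23: ::::::::
::::::ZZ
:::Z:Z<Z
:::Z::Z:
::::ZZ::
::::::::
step 24: ::::::::
::::::^Z
:::Z:ZZZ
:::Z::Z:
::::ZZ::
::::::::
step 25: ::::::::
:::::<:Z
:::Z:ZZZ
:::Z::Z:
::::ZZ::
::::::::
step 26: :::::^::
:::::Z:Z
:::Z:ZZZ
:::Z::Z:
::::ZZ::
::::::::
step 27: :::::Z>:
:::::Z:Z
:::Z:ZZZ
:::Z::Z:
::::ZZ::
::::::::
step 28: :::::ZZ:
:::::ZvZ
:::Z:ZZZ
:::Z::Z:
::::ZZ::
::::::::
step 29: :::::ZZ:
:::::<ZZ
:::Z:ZZZ
:::Z::Z:
::::ZZ::
::::::::
step 30: :::::ZZ:
::::::ZZ
:::Z:vZZ
:::Z::Z:
::::ZZ::
::::::::
step 31: :::::ZZ:
::::::ZZ
:::Z::>Z
:::Z::Z:
::::ZZ::
::::::::
step 32: :::::ZZ:
::::::^Z
:::Z:::Z
:::Z::Z:
::::ZZ::
::::::::
step 33: :::::ZZ:
:::::<:Z
:::Z:::Z
:::Z::Z:
::::ZZ::
::::::::
step 34: :::::^Z:
:::::Z:Z
:::Z:::Z
:::Z::Z:
::::ZZ::
::::::::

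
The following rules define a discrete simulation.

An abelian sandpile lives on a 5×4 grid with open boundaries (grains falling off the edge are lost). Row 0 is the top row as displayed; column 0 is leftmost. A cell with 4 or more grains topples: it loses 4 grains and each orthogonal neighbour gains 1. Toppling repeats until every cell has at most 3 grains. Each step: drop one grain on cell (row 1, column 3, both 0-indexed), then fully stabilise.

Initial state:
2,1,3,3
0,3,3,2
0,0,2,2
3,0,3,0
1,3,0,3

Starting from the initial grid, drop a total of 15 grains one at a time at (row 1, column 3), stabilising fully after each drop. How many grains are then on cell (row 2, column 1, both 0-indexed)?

2

t=0: 2,1,3,3
0,3,3,2
0,0,2,2
3,0,3,0
1,3,0,3
t=1: 2,1,3,3
0,3,3,3
0,0,2,2
3,0,3,0
1,3,0,3
t=2: 2,3,1,1
1,0,2,2
0,1,3,3
3,0,3,0
1,3,0,3
t=3: 2,3,1,1
1,0,2,3
0,1,3,3
3,0,3,0
1,3,0,3
t=4: 2,3,2,2
1,1,0,2
0,2,2,1
3,1,0,2
1,3,1,3
t=5: 2,3,2,2
1,1,0,3
0,2,2,1
3,1,0,2
1,3,1,3
t=6: 2,3,2,3
1,1,1,0
0,2,2,2
3,1,0,2
1,3,1,3
t=7: 2,3,2,3
1,1,1,1
0,2,2,2
3,1,0,2
1,3,1,3
t=8: 2,3,2,3
1,1,1,2
0,2,2,2
3,1,0,2
1,3,1,3
t=9: 2,3,2,3
1,1,1,3
0,2,2,2
3,1,0,2
1,3,1,3
t=10: 2,3,3,0
1,1,2,1
0,2,2,3
3,1,0,2
1,3,1,3
t=11: 2,3,3,0
1,1,2,2
0,2,2,3
3,1,0,2
1,3,1,3
t=12: 2,3,3,0
1,1,2,3
0,2,2,3
3,1,0,2
1,3,1,3
t=13: 2,3,3,1
1,1,3,1
0,2,3,0
3,1,0,3
1,3,1,3
t=14: 2,3,3,1
1,1,3,2
0,2,3,0
3,1,0,3
1,3,1,3
t=15: 2,3,3,1
1,1,3,3
0,2,3,0
3,1,0,3
1,3,1,3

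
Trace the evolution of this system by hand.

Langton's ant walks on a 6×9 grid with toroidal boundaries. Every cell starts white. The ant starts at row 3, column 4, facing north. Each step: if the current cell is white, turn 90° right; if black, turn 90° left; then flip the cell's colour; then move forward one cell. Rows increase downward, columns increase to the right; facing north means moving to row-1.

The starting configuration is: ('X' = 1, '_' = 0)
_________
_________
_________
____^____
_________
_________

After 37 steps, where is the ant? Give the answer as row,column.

[0] _________
_________
_________
____^____
_________
_________
[1] _________
_________
_________
____X>___
_________
_________
[2] _________
_________
_________
____XX___
_____v___
_________
[3] _________
_________
_________
____XX___
____<X___
_________
[4] _________
_________
_________
____^X___
____XX___
_________
[5] _________
_________
_________
___<_X___
____XX___
_________
[6] _________
_________
___^_____
___X_X___
____XX___
_________
[7] _________
_________
___X>____
___X_X___
____XX___
_________
[8] _________
_________
___XX____
___XvX___
____XX___
_________
[9] _________
_________
___XX____
___<XX___
____XX___
_________
[10] _________
_________
___XX____
____XX___
___vXX___
_________
[11] _________
_________
___XX____
____XX___
__<XXX___
_________
[12] _________
_________
___XX____
__^_XX___
__XXXX___
_________
[13] _________
_________
___XX____
__X>XX___
__XXXX___
_________
[14] _________
_________
___XX____
__XXXX___
__XvXX___
_________
[15] _________
_________
___XX____
__XXXX___
__X_>X___
_________
[16] _________
_________
___XX____
__XX^X___
__X__X___
_________
[17] _________
_________
___XX____
__X<_X___
__X__X___
_________
[18] _________
_________
___XX____
__X__X___
__Xv_X___
_________
[19] _________
_________
___XX____
__X__X___
__<X_X___
_________
[20] _________
_________
___XX____
__X__X___
___X_X___
__v______
[21] _________
_________
___XX____
__X__X___
___X_X___
_<X______
[22] _________
_________
___XX____
__X__X___
_^_X_X___
_XX______
[23] _________
_________
___XX____
__X__X___
_X>X_X___
_XX______
[24] _________
_________
___XX____
__X__X___
_XXX_X___
_Xv______
[25] _________
_________
___XX____
__X__X___
_XXX_X___
_X_>_____
[26] ___v_____
_________
___XX____
__X__X___
_XXX_X___
_X_X_____
[27] __<X_____
_________
___XX____
__X__X___
_XXX_X___
_X_X_____
[28] __XX_____
_________
___XX____
__X__X___
_XXX_X___
_X^X_____
[29] __XX_____
_________
___XX____
__X__X___
_XXX_X___
_XX>_____
[30] __XX_____
_________
___XX____
__X__X___
_XX^_X___
_XX______
[31] __XX_____
_________
___XX____
__X__X___
_X<__X___
_XX______
[32] __XX_____
_________
___XX____
__X__X___
_X___X___
_Xv______
[33] __XX_____
_________
___XX____
__X__X___
_X___X___
_X_>_____
[34] __Xv_____
_________
___XX____
__X__X___
_X___X___
_X_X_____
[35] __X_>____
_________
___XX____
__X__X___
_X___X___
_X_X_____
[36] __X_X____
____v____
___XX____
__X__X___
_X___X___
_X_X_____
[37] __X_X____
___<X____
___XX____
__X__X___
_X___X___
_X_X_____

1,3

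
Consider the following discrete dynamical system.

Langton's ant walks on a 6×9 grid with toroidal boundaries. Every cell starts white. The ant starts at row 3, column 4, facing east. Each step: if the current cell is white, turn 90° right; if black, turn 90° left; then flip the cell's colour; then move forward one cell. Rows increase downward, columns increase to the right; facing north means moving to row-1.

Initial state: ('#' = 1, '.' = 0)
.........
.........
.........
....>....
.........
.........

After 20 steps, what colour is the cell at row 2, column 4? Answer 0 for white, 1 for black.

0

k=0  .........
.........
.........
....>....
.........
.........
k=1  .........
.........
.........
....#....
....v....
.........
k=2  .........
.........
.........
....#....
...<#....
.........
k=3  .........
.........
.........
...^#....
...##....
.........
k=4  .........
.........
.........
...#>....
...##....
.........
k=5  .........
.........
....^....
...#.....
...##....
.........
k=6  .........
.........
....#>...
...#.....
...##....
.........
k=7  .........
.........
....##...
...#.v...
...##....
.........
k=8  .........
.........
....##...
...#<#...
...##....
.........
k=9  .........
.........
....^#...
...###...
...##....
.........
k=10  .........
.........
...<.#...
...###...
...##....
.........
k=11  .........
...^.....
...#.#...
...###...
...##....
.........
k=12  .........
...#>....
...#.#...
...###...
...##....
.........
k=13  .........
...##....
...#v#...
...###...
...##....
.........
k=14  .........
...##....
...<##...
...###...
...##....
.........
k=15  .........
...##....
....##...
...v##...
...##....
.........
k=16  .........
...##....
....##...
....>#...
...##....
.........
k=17  .........
...##....
....^#...
.....#...
...##....
.........
k=18  .........
...##....
...<.#...
.....#...
...##....
.........
k=19  .........
...^#....
...#.#...
.....#...
...##....
.........
k=20  .........
..<.#....
...#.#...
.....#...
...##....
.........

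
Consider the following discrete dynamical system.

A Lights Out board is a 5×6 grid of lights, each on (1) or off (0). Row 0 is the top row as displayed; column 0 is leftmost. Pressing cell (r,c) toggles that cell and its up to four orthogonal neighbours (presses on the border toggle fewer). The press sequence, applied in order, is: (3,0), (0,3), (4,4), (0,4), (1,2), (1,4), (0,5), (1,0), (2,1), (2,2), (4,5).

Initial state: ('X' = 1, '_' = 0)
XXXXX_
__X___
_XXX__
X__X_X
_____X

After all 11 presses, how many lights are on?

t=0: XXXXX_
__X___
_XXX__
X__X_X
_____X
t=1: XXXXX_
__X___
XXXX__
_X_X_X
X____X
t=2: XX____
__XX__
XXXX__
_X_X_X
X____X
t=3: XX____
__XX__
XXXX__
_X_XXX
X__XX_
t=4: XX_XXX
__XXX_
XXXX__
_X_XXX
X__XX_
t=5: XXXXXX
_X__X_
XX_X__
_X_XXX
X__XX_
t=6: XXXX_X
_X_X_X
XX_XX_
_X_XXX
X__XX_
t=7: XXXXX_
_X_X__
XX_XX_
_X_XXX
X__XX_
t=8: _XXXX_
X__X__
_X_XX_
_X_XXX
X__XX_
t=9: _XXXX_
XX_X__
X_XXX_
___XXX
X__XX_
t=10: _XXXX_
XXXX__
XX__X_
__XXXX
X__XX_
t=11: _XXXX_
XXXX__
XX__X_
__XXX_
X__X_X

17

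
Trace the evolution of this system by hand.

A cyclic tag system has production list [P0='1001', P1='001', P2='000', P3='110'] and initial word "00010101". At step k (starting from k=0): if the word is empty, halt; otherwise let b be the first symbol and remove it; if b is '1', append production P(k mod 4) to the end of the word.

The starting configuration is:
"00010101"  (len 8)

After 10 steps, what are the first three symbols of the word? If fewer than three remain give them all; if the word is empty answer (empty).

000

[0] "00010101"  (len 8)
[1] "0010101"  (len 7)
[2] "010101"  (len 6)
[3] "10101"  (len 5)
[4] "0101110"  (len 7)
[5] "101110"  (len 6)
[6] "01110001"  (len 8)
[7] "1110001"  (len 7)
[8] "110001110"  (len 9)
[9] "100011101001"  (len 12)
[10] "00011101001001"  (len 14)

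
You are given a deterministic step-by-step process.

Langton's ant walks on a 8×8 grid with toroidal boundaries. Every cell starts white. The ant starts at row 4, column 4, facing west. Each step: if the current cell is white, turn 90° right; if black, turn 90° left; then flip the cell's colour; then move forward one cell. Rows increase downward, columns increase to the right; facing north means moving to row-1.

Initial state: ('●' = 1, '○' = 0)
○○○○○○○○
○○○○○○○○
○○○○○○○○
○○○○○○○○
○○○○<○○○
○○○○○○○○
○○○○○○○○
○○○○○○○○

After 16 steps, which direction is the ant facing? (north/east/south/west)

gen 0: ○○○○○○○○
○○○○○○○○
○○○○○○○○
○○○○○○○○
○○○○<○○○
○○○○○○○○
○○○○○○○○
○○○○○○○○
gen 1: ○○○○○○○○
○○○○○○○○
○○○○○○○○
○○○○^○○○
○○○○●○○○
○○○○○○○○
○○○○○○○○
○○○○○○○○
gen 2: ○○○○○○○○
○○○○○○○○
○○○○○○○○
○○○○●>○○
○○○○●○○○
○○○○○○○○
○○○○○○○○
○○○○○○○○
gen 3: ○○○○○○○○
○○○○○○○○
○○○○○○○○
○○○○●●○○
○○○○●v○○
○○○○○○○○
○○○○○○○○
○○○○○○○○
gen 4: ○○○○○○○○
○○○○○○○○
○○○○○○○○
○○○○●●○○
○○○○<●○○
○○○○○○○○
○○○○○○○○
○○○○○○○○
gen 5: ○○○○○○○○
○○○○○○○○
○○○○○○○○
○○○○●●○○
○○○○○●○○
○○○○v○○○
○○○○○○○○
○○○○○○○○
gen 6: ○○○○○○○○
○○○○○○○○
○○○○○○○○
○○○○●●○○
○○○○○●○○
○○○<●○○○
○○○○○○○○
○○○○○○○○
gen 7: ○○○○○○○○
○○○○○○○○
○○○○○○○○
○○○○●●○○
○○○^○●○○
○○○●●○○○
○○○○○○○○
○○○○○○○○
gen 8: ○○○○○○○○
○○○○○○○○
○○○○○○○○
○○○○●●○○
○○○●>●○○
○○○●●○○○
○○○○○○○○
○○○○○○○○
gen 9: ○○○○○○○○
○○○○○○○○
○○○○○○○○
○○○○●●○○
○○○●●●○○
○○○●v○○○
○○○○○○○○
○○○○○○○○
gen 10: ○○○○○○○○
○○○○○○○○
○○○○○○○○
○○○○●●○○
○○○●●●○○
○○○●○>○○
○○○○○○○○
○○○○○○○○
gen 11: ○○○○○○○○
○○○○○○○○
○○○○○○○○
○○○○●●○○
○○○●●●○○
○○○●○●○○
○○○○○v○○
○○○○○○○○
gen 12: ○○○○○○○○
○○○○○○○○
○○○○○○○○
○○○○●●○○
○○○●●●○○
○○○●○●○○
○○○○<●○○
○○○○○○○○
gen 13: ○○○○○○○○
○○○○○○○○
○○○○○○○○
○○○○●●○○
○○○●●●○○
○○○●^●○○
○○○○●●○○
○○○○○○○○
gen 14: ○○○○○○○○
○○○○○○○○
○○○○○○○○
○○○○●●○○
○○○●●●○○
○○○●●>○○
○○○○●●○○
○○○○○○○○
gen 15: ○○○○○○○○
○○○○○○○○
○○○○○○○○
○○○○●●○○
○○○●●^○○
○○○●●○○○
○○○○●●○○
○○○○○○○○
gen 16: ○○○○○○○○
○○○○○○○○
○○○○○○○○
○○○○●●○○
○○○●<○○○
○○○●●○○○
○○○○●●○○
○○○○○○○○

west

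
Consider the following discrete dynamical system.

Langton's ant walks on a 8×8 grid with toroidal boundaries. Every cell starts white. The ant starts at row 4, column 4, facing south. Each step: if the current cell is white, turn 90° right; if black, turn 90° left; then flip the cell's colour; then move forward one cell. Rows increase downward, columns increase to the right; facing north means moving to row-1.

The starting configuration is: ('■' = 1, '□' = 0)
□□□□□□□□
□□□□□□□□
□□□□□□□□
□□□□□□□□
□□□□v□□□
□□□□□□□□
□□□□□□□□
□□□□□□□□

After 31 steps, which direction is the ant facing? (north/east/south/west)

k=0  □□□□□□□□
□□□□□□□□
□□□□□□□□
□□□□□□□□
□□□□v□□□
□□□□□□□□
□□□□□□□□
□□□□□□□□
k=1  □□□□□□□□
□□□□□□□□
□□□□□□□□
□□□□□□□□
□□□<■□□□
□□□□□□□□
□□□□□□□□
□□□□□□□□
k=2  □□□□□□□□
□□□□□□□□
□□□□□□□□
□□□^□□□□
□□□■■□□□
□□□□□□□□
□□□□□□□□
□□□□□□□□
k=3  □□□□□□□□
□□□□□□□□
□□□□□□□□
□□□■>□□□
□□□■■□□□
□□□□□□□□
□□□□□□□□
□□□□□□□□
k=4  □□□□□□□□
□□□□□□□□
□□□□□□□□
□□□■■□□□
□□□■v□□□
□□□□□□□□
□□□□□□□□
□□□□□□□□
k=5  □□□□□□□□
□□□□□□□□
□□□□□□□□
□□□■■□□□
□□□■□>□□
□□□□□□□□
□□□□□□□□
□□□□□□□□
k=6  □□□□□□□□
□□□□□□□□
□□□□□□□□
□□□■■□□□
□□□■□■□□
□□□□□v□□
□□□□□□□□
□□□□□□□□
k=7  □□□□□□□□
□□□□□□□□
□□□□□□□□
□□□■■□□□
□□□■□■□□
□□□□<■□□
□□□□□□□□
□□□□□□□□
k=8  □□□□□□□□
□□□□□□□□
□□□□□□□□
□□□■■□□□
□□□■^■□□
□□□□■■□□
□□□□□□□□
□□□□□□□□
k=9  □□□□□□□□
□□□□□□□□
□□□□□□□□
□□□■■□□□
□□□■■>□□
□□□□■■□□
□□□□□□□□
□□□□□□□□
k=10  □□□□□□□□
□□□□□□□□
□□□□□□□□
□□□■■^□□
□□□■■□□□
□□□□■■□□
□□□□□□□□
□□□□□□□□
k=11  □□□□□□□□
□□□□□□□□
□□□□□□□□
□□□■■■>□
□□□■■□□□
□□□□■■□□
□□□□□□□□
□□□□□□□□
k=12  □□□□□□□□
□□□□□□□□
□□□□□□□□
□□□■■■■□
□□□■■□v□
□□□□■■□□
□□□□□□□□
□□□□□□□□
k=13  □□□□□□□□
□□□□□□□□
□□□□□□□□
□□□■■■■□
□□□■■<■□
□□□□■■□□
□□□□□□□□
□□□□□□□□
k=14  □□□□□□□□
□□□□□□□□
□□□□□□□□
□□□■■^■□
□□□■■■■□
□□□□■■□□
□□□□□□□□
□□□□□□□□
k=15  □□□□□□□□
□□□□□□□□
□□□□□□□□
□□□■<□■□
□□□■■■■□
□□□□■■□□
□□□□□□□□
□□□□□□□□
k=16  □□□□□□□□
□□□□□□□□
□□□□□□□□
□□□■□□■□
□□□■v■■□
□□□□■■□□
□□□□□□□□
□□□□□□□□
k=17  □□□□□□□□
□□□□□□□□
□□□□□□□□
□□□■□□■□
□□□■□>■□
□□□□■■□□
□□□□□□□□
□□□□□□□□
k=18  □□□□□□□□
□□□□□□□□
□□□□□□□□
□□□■□^■□
□□□■□□■□
□□□□■■□□
□□□□□□□□
□□□□□□□□
k=19  □□□□□□□□
□□□□□□□□
□□□□□□□□
□□□■□■>□
□□□■□□■□
□□□□■■□□
□□□□□□□□
□□□□□□□□
k=20  □□□□□□□□
□□□□□□□□
□□□□□□^□
□□□■□■□□
□□□■□□■□
□□□□■■□□
□□□□□□□□
□□□□□□□□
k=21  □□□□□□□□
□□□□□□□□
□□□□□□■>
□□□■□■□□
□□□■□□■□
□□□□■■□□
□□□□□□□□
□□□□□□□□
k=22  □□□□□□□□
□□□□□□□□
□□□□□□■■
□□□■□■□v
□□□■□□■□
□□□□■■□□
□□□□□□□□
□□□□□□□□
k=23  □□□□□□□□
□□□□□□□□
□□□□□□■■
□□□■□■<■
□□□■□□■□
□□□□■■□□
□□□□□□□□
□□□□□□□□
k=24  □□□□□□□□
□□□□□□□□
□□□□□□^■
□□□■□■■■
□□□■□□■□
□□□□■■□□
□□□□□□□□
□□□□□□□□
k=25  □□□□□□□□
□□□□□□□□
□□□□□<□■
□□□■□■■■
□□□■□□■□
□□□□■■□□
□□□□□□□□
□□□□□□□□
k=26  □□□□□□□□
□□□□□^□□
□□□□□■□■
□□□■□■■■
□□□■□□■□
□□□□■■□□
□□□□□□□□
□□□□□□□□
k=27  □□□□□□□□
□□□□□■>□
□□□□□■□■
□□□■□■■■
□□□■□□■□
□□□□■■□□
□□□□□□□□
□□□□□□□□
k=28  □□□□□□□□
□□□□□■■□
□□□□□■v■
□□□■□■■■
□□□■□□■□
□□□□■■□□
□□□□□□□□
□□□□□□□□
k=29  □□□□□□□□
□□□□□■■□
□□□□□<■■
□□□■□■■■
□□□■□□■□
□□□□■■□□
□□□□□□□□
□□□□□□□□
k=30  □□□□□□□□
□□□□□■■□
□□□□□□■■
□□□■□v■■
□□□■□□■□
□□□□■■□□
□□□□□□□□
□□□□□□□□
k=31  □□□□□□□□
□□□□□■■□
□□□□□□■■
□□□■□□>■
□□□■□□■□
□□□□■■□□
□□□□□□□□
□□□□□□□□

east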